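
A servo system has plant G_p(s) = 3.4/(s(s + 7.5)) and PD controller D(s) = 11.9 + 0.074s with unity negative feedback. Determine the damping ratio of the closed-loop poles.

Forward path: (11.9 + 0.074s)·3.4/(s(s+7.5)). The closed-loop characteristic equation is s² + (7.5 + 3.4·0.074)s + 3.4·11.9 = 0.
That is s² + 7.752s + 40.46 = 0, so ω_n = 6.361 rad/s and ζ = 7.752/(2·6.361) = 0.6093.

ζ = 0.609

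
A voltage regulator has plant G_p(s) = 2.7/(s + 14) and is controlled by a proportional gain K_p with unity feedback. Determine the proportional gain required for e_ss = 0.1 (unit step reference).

For a type-0 loop with proportional control, e_ss = 1/(1 + K_p·G_p(0)).
G_p(0) = 0.1929. Require 1/(1 + K_p·0.1929) = 0.1, so 1 + 0.1929·K_p = 10.
K_p = (10 − 1)/0.1929 = 46.7.

K_p = 46.7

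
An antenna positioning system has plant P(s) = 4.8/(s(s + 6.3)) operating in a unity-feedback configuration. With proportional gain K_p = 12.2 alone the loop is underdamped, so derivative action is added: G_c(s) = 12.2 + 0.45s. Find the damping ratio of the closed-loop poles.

ζ = 0.553

Forward path: (12.2 + 0.45s)·4.8/(s(s+6.3)). The closed-loop characteristic equation is s² + (6.3 + 4.8·0.45)s + 4.8·12.2 = 0.
That is s² + 8.46s + 58.56 = 0, so ω_n = 7.652 rad/s and ζ = 8.46/(2·7.652) = 0.5528.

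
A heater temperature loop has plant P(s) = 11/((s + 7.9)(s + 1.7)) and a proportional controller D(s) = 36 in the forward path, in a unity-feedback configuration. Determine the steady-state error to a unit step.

0.0328

The loop is type 0. Static position error constant K_pos = D(0)·P(0) = 36·0.8191 = 29.49.
Steady-state error to a unit step: e_ss = 1/(1+K_pos) = 1/30.49 = 0.0328.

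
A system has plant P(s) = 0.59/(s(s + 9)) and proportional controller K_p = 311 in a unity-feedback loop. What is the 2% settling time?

The closed-loop denominator s² + 9s + 183.5 gives ω_n = √183.5 = 13.55 and ζ = 9/(2ω_n) = 0.3322.
2% settling time T_s ≈ 4/(ζω_n) = 4/4.5 = 0.889 s.

T_s ≈ 0.889 s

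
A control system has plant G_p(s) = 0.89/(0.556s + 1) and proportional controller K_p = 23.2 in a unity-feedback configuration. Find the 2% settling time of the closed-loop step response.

Closed loop: T(s) = K_p·G_p/(1+K_p·G_p) = 20.65/(0.556s + 1 + 20.65), with pole at s = −(1 + 20.65)/0.556 = −38.94.
τ = 1/38.94 = 0.02568 s, so 2% settling time ≈ 4τ = 0.103 s.

T_s ≈ 0.103 s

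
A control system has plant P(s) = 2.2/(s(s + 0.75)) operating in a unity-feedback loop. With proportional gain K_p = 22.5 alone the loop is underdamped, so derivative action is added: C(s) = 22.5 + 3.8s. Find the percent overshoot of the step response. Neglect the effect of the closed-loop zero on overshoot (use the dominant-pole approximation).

6.93%

Forward path: (22.5 + 3.8s)·2.2/(s(s+0.75)). The closed-loop characteristic equation is s² + (0.75 + 2.2·3.8)s + 2.2·22.5 = 0.
That is s² + 9.11s + 49.5 = 0, so ω_n = 7.036 rad/s and ζ = 9.11/(2·7.036) = 0.6474.
%OS = 100·exp(−πζ/√(1−ζ²)) = 6.93%.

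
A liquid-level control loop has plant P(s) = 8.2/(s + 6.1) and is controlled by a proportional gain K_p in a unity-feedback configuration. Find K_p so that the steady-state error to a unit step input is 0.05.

K_p = 14.1

The loop is type 0, so e_ss(step) = 1/(1 + K_pos) with K_pos = K_p·P(0).
P(0) = 1.344. Require 1/(1 + K_p·1.344) = 0.05, so 1 + 1.344·K_p = 20.
K_p = (20 − 1)/1.344 = 14.1.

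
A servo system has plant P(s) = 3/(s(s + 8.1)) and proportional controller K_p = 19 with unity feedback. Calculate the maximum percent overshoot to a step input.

13.6%

Closed-loop characteristic equation: s² + 8.1s + 57 = 0, so ω_n = 7.55 rad/s and ζ = 8.1/(2·7.55) = 0.5364.
%OS = 100·exp(−πζ/√(1−ζ²)) = 100·exp(−π·0.5364/√0.7122) = 13.6%.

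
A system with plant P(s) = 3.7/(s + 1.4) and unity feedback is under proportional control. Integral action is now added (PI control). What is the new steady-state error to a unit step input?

0

Adding integral action puts a pole at s = 0 in the forward path, raising the system type to 1; a type-1 loop has zero steady-state error to a step.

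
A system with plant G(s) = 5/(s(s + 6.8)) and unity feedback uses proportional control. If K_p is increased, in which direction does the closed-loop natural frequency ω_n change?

increase

ω_n = √(5·K_p), which grows with K_p.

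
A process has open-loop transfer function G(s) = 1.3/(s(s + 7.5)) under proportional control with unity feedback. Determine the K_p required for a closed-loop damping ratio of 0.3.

K_p = 120

Closed-loop characteristic equation: s² + 7.5s + K_p·1.3 = 0.
So ω_n = √(1.3K_p) and 2ζω_n = 7.5, giving ζ = 7.5/(2√(1.3K_p)).
Setting ζ = 0.3: √(1.3K_p) = 7.5/(2·0.3) = 12.5, so K_p = 156.2/1.3 = 120.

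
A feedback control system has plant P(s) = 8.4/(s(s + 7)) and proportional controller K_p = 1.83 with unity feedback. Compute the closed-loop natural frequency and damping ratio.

The closed-loop denominator is s(s+7) + 1.83·8.4 = s² + 7s + 15.37.
So ω_n² = 15.37 ⇒ ω_n = 3.921 rad/s, and ζ = 7/(2ω_n) = 0.893.

ω_n = 3.92 rad/s, ζ = 0.893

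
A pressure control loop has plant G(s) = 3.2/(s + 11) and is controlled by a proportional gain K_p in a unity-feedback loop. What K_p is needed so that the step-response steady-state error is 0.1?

Steady-state error for a unit step on this type-0 loop is 1/(1 + K_p·G(0)).
G(0) = 0.2909. Require 1/(1 + K_p·0.2909) = 0.1, so 1 + 0.2909·K_p = 10.
K_p = (10 − 1)/0.2909 = 30.9.

K_p = 30.9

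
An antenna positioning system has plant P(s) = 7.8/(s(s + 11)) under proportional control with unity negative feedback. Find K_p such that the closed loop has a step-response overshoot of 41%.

K_p = 52

From %OS = 100·exp(−πζ/√(1−ζ²)) = 41%, ζ = −ln(0.41)/√(π²+ln²(0.41)) = 0.273.
Characteristic equation s² + 11s + 7.8K_p = 0 gives ζ = 11/(2√(7.8K_p)).
Setting ζ = 0.273: √(7.8K_p) = 11/(2·0.273) = 20.14, so K_p = 405.8/7.8 = 52.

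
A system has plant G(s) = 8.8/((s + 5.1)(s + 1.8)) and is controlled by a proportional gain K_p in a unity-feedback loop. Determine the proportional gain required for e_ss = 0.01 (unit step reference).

K_p = 103

For a type-0 loop with proportional control, e_ss = 1/(1 + K_p·G(0)).
G(0) = 0.9586. Require 1/(1 + K_p·0.9586) = 0.01, so 1 + 0.9586·K_p = 100.
K_p = (100 − 1)/0.9586 = 103.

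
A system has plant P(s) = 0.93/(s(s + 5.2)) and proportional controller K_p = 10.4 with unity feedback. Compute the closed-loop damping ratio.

1 + K_p·P(s) = 0 gives s² + 5.2s + 9.672 = 0.
So ω_n² = 9.672 ⇒ ω_n = 3.11 rad/s, and ζ = 5.2/(2ω_n) = 0.836.

ζ = 0.836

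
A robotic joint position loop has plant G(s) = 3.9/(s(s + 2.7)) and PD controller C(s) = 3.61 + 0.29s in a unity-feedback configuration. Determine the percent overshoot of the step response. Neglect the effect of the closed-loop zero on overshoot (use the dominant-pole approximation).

15.5%

Forward path: (3.61 + 0.29s)·3.9/(s(s+2.7)). The closed-loop characteristic equation is s² + (2.7 + 3.9·0.29)s + 3.9·3.61 = 0.
That is s² + 3.831s + 14.08 = 0, so ω_n = 3.752 rad/s and ζ = 3.831/(2·3.752) = 0.5105.
%OS = 100·exp(−πζ/√(1−ζ²)) = 15.5%.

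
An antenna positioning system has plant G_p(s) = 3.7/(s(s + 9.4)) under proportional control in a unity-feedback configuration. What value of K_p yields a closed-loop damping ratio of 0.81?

Closed-loop characteristic equation: s² + 9.4s + K_p·3.7 = 0.
So ω_n = √(3.7K_p) and 2ζω_n = 9.4, giving ζ = 9.4/(2√(3.7K_p)).
Setting ζ = 0.81: √(3.7K_p) = 9.4/(2·0.81) = 5.802, so K_p = 33.67/3.7 = 9.1.

K_p = 9.1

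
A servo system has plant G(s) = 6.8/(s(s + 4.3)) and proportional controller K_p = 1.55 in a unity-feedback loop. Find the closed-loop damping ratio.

The closed-loop denominator is s(s+4.3) + 1.55·6.8 = s² + 4.3s + 10.54.
So ω_n² = 10.54 ⇒ ω_n = 3.247 rad/s, and ζ = 4.3/(2ω_n) = 0.662.

ζ = 0.662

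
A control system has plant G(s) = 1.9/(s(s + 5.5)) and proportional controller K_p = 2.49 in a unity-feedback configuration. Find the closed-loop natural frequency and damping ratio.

The closed-loop denominator is s(s+5.5) + 2.49·1.9 = s² + 5.5s + 4.731.
So ω_n² = 4.731 ⇒ ω_n = 2.175 rad/s, and ζ = 5.5/(2ω_n) = 1.26.

ω_n = 2.18 rad/s, ζ = 1.26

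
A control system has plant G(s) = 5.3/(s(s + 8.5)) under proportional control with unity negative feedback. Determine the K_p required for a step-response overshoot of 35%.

From %OS = 100·exp(−πζ/√(1−ζ²)) = 35%, ζ = −ln(0.35)/√(π²+ln²(0.35)) = 0.3169.
Characteristic equation s² + 8.5s + 5.3K_p = 0 gives ζ = 8.5/(2√(5.3K_p)).
Setting ζ = 0.3169: √(5.3K_p) = 8.5/(2·0.3169) = 13.41, so K_p = 179.8/5.3 = 33.9.

K_p = 33.9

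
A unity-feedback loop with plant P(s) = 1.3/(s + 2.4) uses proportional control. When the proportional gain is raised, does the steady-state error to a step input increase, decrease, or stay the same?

The position error constant K_pos = K_p·P(0) grows with K_p, and e_ss = 1/(1+K_pos) falls.

decrease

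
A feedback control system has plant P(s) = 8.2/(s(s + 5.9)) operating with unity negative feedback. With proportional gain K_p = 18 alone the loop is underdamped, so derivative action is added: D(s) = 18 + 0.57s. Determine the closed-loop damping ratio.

ζ = 0.435

Forward path: (18 + 0.57s)·8.2/(s(s+5.9)). The closed-loop characteristic equation is s² + (5.9 + 8.2·0.57)s + 8.2·18 = 0.
That is s² + 10.57s + 147.6 = 0, so ω_n = 12.15 rad/s and ζ = 10.57/(2·12.15) = 0.4352.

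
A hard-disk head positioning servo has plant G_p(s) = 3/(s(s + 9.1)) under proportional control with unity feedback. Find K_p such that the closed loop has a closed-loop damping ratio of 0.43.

K_p = 37.3

Closed-loop characteristic equation: s² + 9.1s + K_p·3 = 0.
So ω_n = √(3K_p) and 2ζω_n = 9.1, giving ζ = 9.1/(2√(3K_p)).
Setting ζ = 0.43: √(3K_p) = 9.1/(2·0.43) = 10.58, so K_p = 112/3 = 37.3.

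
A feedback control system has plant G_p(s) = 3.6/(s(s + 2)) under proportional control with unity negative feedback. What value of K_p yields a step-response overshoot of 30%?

From %OS = 100·exp(−πζ/√(1−ζ²)) = 30%, ζ = −ln(0.3)/√(π²+ln²(0.3)) = 0.3579.
Characteristic equation s² + 2s + 3.6K_p = 0 gives ζ = 2/(2√(3.6K_p)).
Setting ζ = 0.3579: √(3.6K_p) = 2/(2·0.3579) = 2.794, so K_p = 7.809/3.6 = 2.17.

K_p = 2.17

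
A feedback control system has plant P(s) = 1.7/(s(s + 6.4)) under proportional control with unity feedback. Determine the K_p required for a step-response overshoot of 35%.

From %OS = 100·exp(−πζ/√(1−ζ²)) = 35%, ζ = −ln(0.35)/√(π²+ln²(0.35)) = 0.3169.
Characteristic equation s² + 6.4s + 1.7K_p = 0 gives ζ = 6.4/(2√(1.7K_p)).
Setting ζ = 0.3169: √(1.7K_p) = 6.4/(2·0.3169) = 10.1, so K_p = 101.9/1.7 = 60.

K_p = 60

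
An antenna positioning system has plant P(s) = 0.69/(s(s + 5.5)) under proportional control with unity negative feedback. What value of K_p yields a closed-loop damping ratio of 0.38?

K_p = 75.9

Closed-loop characteristic equation: s² + 5.5s + K_p·0.69 = 0.
So ω_n = √(0.69K_p) and 2ζω_n = 5.5, giving ζ = 5.5/(2√(0.69K_p)).
Setting ζ = 0.38: √(0.69K_p) = 5.5/(2·0.38) = 7.237, so K_p = 52.37/0.69 = 75.9.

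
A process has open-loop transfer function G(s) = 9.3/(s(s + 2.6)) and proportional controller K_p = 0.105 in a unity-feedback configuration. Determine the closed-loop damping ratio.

ζ = 1.32

The closed-loop denominator is s(s+2.6) + 0.105·9.3 = s² + 2.6s + 0.9765.
Matching s² + 2ζω_n s + ω_n²: ω_n = √0.9765 = 0.9882 rad/s and 2ζω_n = 2.6, so ζ = 2.6/(2·0.9882) = 1.32.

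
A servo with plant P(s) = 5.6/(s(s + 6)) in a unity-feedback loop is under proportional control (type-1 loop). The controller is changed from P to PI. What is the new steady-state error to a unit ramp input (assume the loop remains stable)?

0

The integrator raises the loop to type 2, so K_v → ∞ and e_ss to a ramp is zero.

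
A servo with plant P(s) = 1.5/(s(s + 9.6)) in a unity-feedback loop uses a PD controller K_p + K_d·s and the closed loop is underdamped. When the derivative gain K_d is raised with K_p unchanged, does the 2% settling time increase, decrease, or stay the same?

Characteristic equation s² + (9.6 + 1.5K_d)s + 1.5K_p = 0: raising K_d increases ζω_n = (9.6+1.5K_d)/2 while the loop stays underdamped, so T_s ≈ 4/(ζω_n) decreases.

decrease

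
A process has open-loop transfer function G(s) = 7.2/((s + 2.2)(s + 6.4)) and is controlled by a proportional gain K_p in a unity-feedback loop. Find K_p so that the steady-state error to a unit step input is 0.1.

The loop is type 0, so e_ss(step) = 1/(1 + K_pos) with K_pos = K_p·G(0).
G(0) = 0.5114. Require 1/(1 + K_p·0.5114) = 0.1, so 1 + 0.5114·K_p = 10.
K_p = (10 − 1)/0.5114 = 17.6.

K_p = 17.6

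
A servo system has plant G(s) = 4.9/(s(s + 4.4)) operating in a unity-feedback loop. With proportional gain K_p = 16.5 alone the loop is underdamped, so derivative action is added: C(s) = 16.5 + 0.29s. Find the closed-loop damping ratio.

ζ = 0.324

Forward path: (16.5 + 0.29s)·4.9/(s(s+4.4)). The closed-loop characteristic equation is s² + (4.4 + 4.9·0.29)s + 4.9·16.5 = 0.
That is s² + 5.821s + 80.85 = 0, so ω_n = 8.992 rad/s and ζ = 5.821/(2·8.992) = 0.3237.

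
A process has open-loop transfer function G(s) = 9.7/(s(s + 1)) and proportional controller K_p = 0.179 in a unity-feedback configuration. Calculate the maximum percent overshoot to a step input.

27.6%

From 1 + K_pG(s) = 0: s² + 1s + 1.736 = 0 ⇒ ω_n = 1.318, ζ = 0.3795.
%OS = 100·exp(−πζ/√(1−ζ²)) = 100·exp(−π·0.3795/√0.856) = 27.6%.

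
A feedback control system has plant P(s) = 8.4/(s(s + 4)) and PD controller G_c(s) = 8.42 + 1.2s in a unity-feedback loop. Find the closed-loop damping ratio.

ζ = 0.837

Forward path: (8.42 + 1.2s)·8.4/(s(s+4)). The closed-loop characteristic equation is s² + (4 + 8.4·1.2)s + 8.4·8.42 = 0.
That is s² + 14.08s + 70.73 = 0, so ω_n = 8.41 rad/s and ζ = 14.08/(2·8.41) = 0.8371.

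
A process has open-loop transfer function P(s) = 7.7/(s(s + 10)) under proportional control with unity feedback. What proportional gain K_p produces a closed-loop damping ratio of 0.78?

K_p = 5.34

Closed-loop characteristic equation: s² + 10s + K_p·7.7 = 0.
So ω_n = √(7.7K_p) and 2ζω_n = 10, giving ζ = 10/(2√(7.7K_p)).
Setting ζ = 0.78: √(7.7K_p) = 10/(2·0.78) = 6.41, so K_p = 41.09/7.7 = 5.34.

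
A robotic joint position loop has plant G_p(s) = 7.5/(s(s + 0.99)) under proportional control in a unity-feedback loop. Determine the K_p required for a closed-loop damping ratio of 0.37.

K_p = 0.239

Closed-loop characteristic equation: s² + 0.99s + K_p·7.5 = 0.
So ω_n = √(7.5K_p) and 2ζω_n = 0.99, giving ζ = 0.99/(2√(7.5K_p)).
Setting ζ = 0.37: √(7.5K_p) = 0.99/(2·0.37) = 1.338, so K_p = 1.79/7.5 = 0.239.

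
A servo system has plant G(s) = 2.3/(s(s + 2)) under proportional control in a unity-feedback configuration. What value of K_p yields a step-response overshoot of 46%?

K_p = 7.55

From %OS = 100·exp(−πζ/√(1−ζ²)) = 46%, ζ = −ln(0.46)/√(π²+ln²(0.46)) = 0.24.
Characteristic equation s² + 2s + 2.3K_p = 0 gives ζ = 2/(2√(2.3K_p)).
Setting ζ = 0.24: √(2.3K_p) = 2/(2·0.24) = 4.167, so K_p = 17.37/2.3 = 7.55.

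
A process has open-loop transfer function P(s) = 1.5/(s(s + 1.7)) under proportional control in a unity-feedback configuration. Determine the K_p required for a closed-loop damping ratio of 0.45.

Closed-loop characteristic equation: s² + 1.7s + K_p·1.5 = 0.
So ω_n = √(1.5K_p) and 2ζω_n = 1.7, giving ζ = 1.7/(2√(1.5K_p)).
Setting ζ = 0.45: √(1.5K_p) = 1.7/(2·0.45) = 1.889, so K_p = 3.568/1.5 = 2.38.

K_p = 2.38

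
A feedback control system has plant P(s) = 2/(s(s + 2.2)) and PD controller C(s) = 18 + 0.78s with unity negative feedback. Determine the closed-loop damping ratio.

Forward path: (18 + 0.78s)·2/(s(s+2.2)). The closed-loop characteristic equation is s² + (2.2 + 2·0.78)s + 2·18 = 0.
That is s² + 3.76s + 36 = 0, so ω_n = 6 rad/s and ζ = 3.76/(2·6) = 0.3133.

ζ = 0.313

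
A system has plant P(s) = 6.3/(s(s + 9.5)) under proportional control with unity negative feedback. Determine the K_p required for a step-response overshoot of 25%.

From %OS = 100·exp(−πζ/√(1−ζ²)) = 25%, ζ = −ln(0.25)/√(π²+ln²(0.25)) = 0.4037.
Characteristic equation s² + 9.5s + 6.3K_p = 0 gives ζ = 9.5/(2√(6.3K_p)).
Setting ζ = 0.4037: √(6.3K_p) = 9.5/(2·0.4037) = 11.77, so K_p = 138.4/6.3 = 22.

K_p = 22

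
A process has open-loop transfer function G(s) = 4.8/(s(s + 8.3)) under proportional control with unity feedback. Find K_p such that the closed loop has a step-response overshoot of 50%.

From %OS = 100·exp(−πζ/√(1−ζ²)) = 50%, ζ = −ln(0.5)/√(π²+ln²(0.5)) = 0.2155.
Characteristic equation s² + 8.3s + 4.8K_p = 0 gives ζ = 8.3/(2√(4.8K_p)).
Setting ζ = 0.2155: √(4.8K_p) = 8.3/(2·0.2155) = 19.26, so K_p = 371/4.8 = 77.3.

K_p = 77.3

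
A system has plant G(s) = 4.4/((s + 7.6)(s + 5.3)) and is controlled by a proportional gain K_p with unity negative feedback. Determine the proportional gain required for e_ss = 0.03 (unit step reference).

The loop is type 0, so e_ss(step) = 1/(1 + K_pos) with K_pos = K_p·G(0).
G(0) = 0.1092. Require 1/(1 + K_p·0.1092) = 0.03, so 1 + 0.1092·K_p = 33.33.
K_p = (33.33 − 1)/0.1092 = 296.

K_p = 296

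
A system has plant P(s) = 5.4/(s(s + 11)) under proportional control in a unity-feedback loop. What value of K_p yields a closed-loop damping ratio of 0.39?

Closed-loop characteristic equation: s² + 11s + K_p·5.4 = 0.
So ω_n = √(5.4K_p) and 2ζω_n = 11, giving ζ = 11/(2√(5.4K_p)).
Setting ζ = 0.39: √(5.4K_p) = 11/(2·0.39) = 14.1, so K_p = 198.9/5.4 = 36.8.

K_p = 36.8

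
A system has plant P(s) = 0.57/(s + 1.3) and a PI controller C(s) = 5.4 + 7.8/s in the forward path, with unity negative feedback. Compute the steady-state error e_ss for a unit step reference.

0

The open loop C(s)P(s) has a pole at the origin (type 1), so the static position error constant is infinite and e_ss = 1/(1+∞) = 0.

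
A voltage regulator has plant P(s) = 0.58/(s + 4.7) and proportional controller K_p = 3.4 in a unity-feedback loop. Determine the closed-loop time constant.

τ = 0.15 s

Closed-loop transfer function: T(s) = K_p·P(s)/(1 + K_p·P(s)) = 1.972/(s + 4.7 + 1.972) = 1.972/(s + 6.672).
Time constant τ = 1/6.672 = 0.15 s.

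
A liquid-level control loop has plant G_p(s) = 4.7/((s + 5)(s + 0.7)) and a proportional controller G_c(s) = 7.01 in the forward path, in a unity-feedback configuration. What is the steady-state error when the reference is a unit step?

0.096

The loop is type 0. Static position error constant K_pos = G_c(0)·G_p(0) = 7.01·1.343 = 9.413.
Steady-state error to a unit step: e_ss = 1/(1+K_pos) = 1/10.41 = 0.096.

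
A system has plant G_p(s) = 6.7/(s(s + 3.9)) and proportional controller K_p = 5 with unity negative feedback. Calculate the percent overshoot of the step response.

32.5%

Closed-loop characteristic equation: s² + 3.9s + 33.5 = 0, so ω_n = 5.788 rad/s and ζ = 3.9/(2·5.788) = 0.3369.
%OS = 100·exp(−πζ/√(1−ζ²)) = 100·exp(−π·0.3369/√0.8865) = 32.5%.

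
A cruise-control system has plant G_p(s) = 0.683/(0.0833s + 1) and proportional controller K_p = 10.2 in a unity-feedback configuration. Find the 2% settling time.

T_s ≈ 0.0418 s

Closed loop: T(s) = K_p·G_p/(1+K_p·G_p) = 6.967/(0.0833s + 1 + 6.967), with pole at s = −(1 + 6.967)/0.0833 = −95.64.
τ = 1/95.64 = 0.01046 s, so 2% settling time ≈ 4τ = 0.0418 s.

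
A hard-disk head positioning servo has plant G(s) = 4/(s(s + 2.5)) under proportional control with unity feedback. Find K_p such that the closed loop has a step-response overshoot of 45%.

K_p = 6.44

From %OS = 100·exp(−πζ/√(1−ζ²)) = 45%, ζ = −ln(0.45)/√(π²+ln²(0.45)) = 0.2463.
Characteristic equation s² + 2.5s + 4K_p = 0 gives ζ = 2.5/(2√(4K_p)).
Setting ζ = 0.2463: √(4K_p) = 2.5/(2·0.2463) = 5.074, so K_p = 25.75/4 = 6.44.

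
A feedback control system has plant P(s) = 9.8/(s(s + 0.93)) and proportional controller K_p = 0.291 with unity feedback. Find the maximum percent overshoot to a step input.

40.7%

The closed-loop denominator s² + 0.93s + 2.852 gives ω_n = √2.852 = 1.689 and ζ = 0.93/(2ω_n) = 0.2754.
%OS = 100·exp(−πζ/√(1−ζ²)) = 100·exp(−π·0.2754/√0.9242) = 40.7%.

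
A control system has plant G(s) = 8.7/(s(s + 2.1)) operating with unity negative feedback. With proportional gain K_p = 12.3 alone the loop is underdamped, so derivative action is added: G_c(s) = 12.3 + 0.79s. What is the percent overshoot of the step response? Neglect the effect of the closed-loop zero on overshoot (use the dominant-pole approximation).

22%

Forward path: (12.3 + 0.79s)·8.7/(s(s+2.1)). The closed-loop characteristic equation is s² + (2.1 + 8.7·0.79)s + 8.7·12.3 = 0.
That is s² + 8.973s + 107 = 0, so ω_n = 10.34 rad/s and ζ = 8.973/(2·10.34) = 0.4337.
%OS = 100·exp(−πζ/√(1−ζ²)) = 22%.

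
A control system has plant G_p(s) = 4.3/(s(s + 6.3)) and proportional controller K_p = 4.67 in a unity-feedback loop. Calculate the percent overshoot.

Closed-loop characteristic equation: s² + 6.3s + 20.08 = 0, so ω_n = 4.481 rad/s and ζ = 6.3/(2·4.481) = 0.7029.
%OS = 100·exp(−πζ/√(1−ζ²)) = 100·exp(−π·0.7029/√0.5059) = 4.48%.

4.48%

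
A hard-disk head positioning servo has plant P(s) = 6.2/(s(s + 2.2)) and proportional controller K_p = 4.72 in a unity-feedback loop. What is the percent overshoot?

52.1%

Closed-loop characteristic equation: s² + 2.2s + 29.26 = 0, so ω_n = 5.41 rad/s and ζ = 2.2/(2·5.41) = 0.2033.
%OS = 100·exp(−πζ/√(1−ζ²)) = 100·exp(−π·0.2033/√0.9587) = 52.1%.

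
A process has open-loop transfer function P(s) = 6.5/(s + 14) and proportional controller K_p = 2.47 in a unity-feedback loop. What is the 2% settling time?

T_s ≈ 0.133 s

Closed-loop transfer function: T(s) = K_p·P(s)/(1 + K_p·P(s)) = 16.05/(s + 14 + 16.05) = 16.05/(s + 30.05).
Time constant τ = 1/30.05 = 0.03327 s, so the 2% settling time is about 4τ = 0.133 s.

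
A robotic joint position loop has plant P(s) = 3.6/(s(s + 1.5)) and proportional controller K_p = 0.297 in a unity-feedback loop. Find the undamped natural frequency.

The closed-loop denominator is s(s+1.5) + 0.297·3.6 = s² + 1.5s + 1.069.
So ω_n² = 1.069 ⇒ ω_n = 1.034 rad/s, and ζ = 1.5/(2ω_n) = 0.725.

ω_n = 1.03 rad/s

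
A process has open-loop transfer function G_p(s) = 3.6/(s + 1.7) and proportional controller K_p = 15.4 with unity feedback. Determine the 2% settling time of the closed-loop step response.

Closed-loop transfer function: T(s) = K_p·G_p(s)/(1 + K_p·G_p(s)) = 55.44/(s + 1.7 + 55.44) = 55.44/(s + 57.14).
Time constant τ = 1/57.14 = 0.0175 s, so the 2% settling time is about 4τ = 0.07 s.

T_s ≈ 0.07 s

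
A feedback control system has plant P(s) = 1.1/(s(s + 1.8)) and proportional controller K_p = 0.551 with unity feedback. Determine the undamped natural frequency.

With unity feedback the closed-loop characteristic equation is s² + 1.8s + 0.551·1.1 = s² + 1.8s + 0.6061 = 0.
Matching s² + 2ζω_n s + ω_n²: ω_n = √0.6061 = 0.7785 rad/s and 2ζω_n = 1.8, so ζ = 1.8/(2·0.7785) = 1.16.

ω_n = 0.779 rad/s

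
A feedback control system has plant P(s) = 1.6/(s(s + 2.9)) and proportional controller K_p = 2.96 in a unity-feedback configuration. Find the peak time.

T_p = 1.94 s

The closed-loop denominator s² + 2.9s + 4.736 gives ω_n = √4.736 = 2.176 and ζ = 2.9/(2ω_n) = 0.6663.
Damped frequency ω_d = ω_n√(1−ζ²) = 1.623 rad/s, so peak time T_p = π/ω_d = 1.94 s.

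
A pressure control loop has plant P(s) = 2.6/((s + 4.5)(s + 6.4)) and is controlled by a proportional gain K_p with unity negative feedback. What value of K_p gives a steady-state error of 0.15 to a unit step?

K_p = 62.8

Steady-state error for a unit step on this type-0 loop is 1/(1 + K_p·P(0)).
P(0) = 0.09028. Require 1/(1 + K_p·0.09028) = 0.15, so 1 + 0.09028·K_p = 6.667.
K_p = (6.667 − 1)/0.09028 = 62.8.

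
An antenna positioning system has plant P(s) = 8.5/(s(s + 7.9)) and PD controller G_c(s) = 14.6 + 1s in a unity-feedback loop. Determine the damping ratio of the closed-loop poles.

Forward path: (14.6 + 1s)·8.5/(s(s+7.9)). The closed-loop characteristic equation is s² + (7.9 + 8.5·1)s + 8.5·14.6 = 0.
That is s² + 16.4s + 124.1 = 0, so ω_n = 11.14 rad/s and ζ = 16.4/(2·11.14) = 0.7361.

ζ = 0.736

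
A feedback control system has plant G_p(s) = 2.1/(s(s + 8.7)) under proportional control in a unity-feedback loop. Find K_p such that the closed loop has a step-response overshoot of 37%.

K_p = 99

From %OS = 100·exp(−πζ/√(1−ζ²)) = 37%, ζ = −ln(0.37)/√(π²+ln²(0.37)) = 0.3017.
Characteristic equation s² + 8.7s + 2.1K_p = 0 gives ζ = 8.7/(2√(2.1K_p)).
Setting ζ = 0.3017: √(2.1K_p) = 8.7/(2·0.3017) = 14.42, so K_p = 207.8/2.1 = 99.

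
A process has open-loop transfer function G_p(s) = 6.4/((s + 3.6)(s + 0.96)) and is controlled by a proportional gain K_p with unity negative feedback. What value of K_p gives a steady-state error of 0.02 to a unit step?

For a type-0 loop with proportional control, e_ss = 1/(1 + K_p·G_p(0)).
G_p(0) = 1.852. Require 1/(1 + K_p·1.852) = 0.02, so 1 + 1.852·K_p = 50.
K_p = (50 − 1)/1.852 = 26.5.

K_p = 26.5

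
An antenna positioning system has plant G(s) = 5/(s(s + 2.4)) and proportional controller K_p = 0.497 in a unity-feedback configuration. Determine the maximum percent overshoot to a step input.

The closed-loop denominator s² + 2.4s + 2.485 gives ω_n = √2.485 = 1.576 and ζ = 2.4/(2ω_n) = 0.7612.
%OS = 100·exp(−πζ/√(1−ζ²)) = 100·exp(−π·0.7612/√0.4205) = 2.5%.

2.5%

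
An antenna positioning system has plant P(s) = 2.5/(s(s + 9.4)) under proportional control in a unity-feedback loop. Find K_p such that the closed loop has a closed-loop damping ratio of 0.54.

K_p = 30.3

Closed-loop characteristic equation: s² + 9.4s + K_p·2.5 = 0.
So ω_n = √(2.5K_p) and 2ζω_n = 9.4, giving ζ = 9.4/(2√(2.5K_p)).
Setting ζ = 0.54: √(2.5K_p) = 9.4/(2·0.54) = 8.704, so K_p = 75.75/2.5 = 30.3.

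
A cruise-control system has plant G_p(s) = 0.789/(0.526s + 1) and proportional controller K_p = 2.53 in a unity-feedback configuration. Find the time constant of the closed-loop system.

τ = 0.176 s

Closed loop: T(s) = K_p·G_p/(1+K_p·G_p) = 1.996/(0.526s + 1 + 1.996), with pole at s = −(1 + 1.996)/0.526 = −5.696.
Closed-loop time constant τ = 1/5.696 = 0.176 s.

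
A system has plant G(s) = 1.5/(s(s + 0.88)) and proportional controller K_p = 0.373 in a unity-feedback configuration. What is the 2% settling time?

T_s ≈ 9.09 s

The closed-loop denominator s² + 0.88s + 0.5595 gives ω_n = √0.5595 = 0.748 and ζ = 0.88/(2ω_n) = 0.5882.
2% settling time T_s ≈ 4/(ζω_n) = 4/0.44 = 9.09 s.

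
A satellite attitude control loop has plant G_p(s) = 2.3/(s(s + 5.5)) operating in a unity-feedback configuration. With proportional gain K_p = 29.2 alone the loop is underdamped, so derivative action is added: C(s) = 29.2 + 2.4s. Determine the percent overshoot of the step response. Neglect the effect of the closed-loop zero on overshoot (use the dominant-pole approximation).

5.76%

Forward path: (29.2 + 2.4s)·2.3/(s(s+5.5)). The closed-loop characteristic equation is s² + (5.5 + 2.3·2.4)s + 2.3·29.2 = 0.
That is s² + 11.02s + 67.16 = 0, so ω_n = 8.195 rad/s and ζ = 11.02/(2·8.195) = 0.6724.
%OS = 100·exp(−πζ/√(1−ζ²)) = 5.76%.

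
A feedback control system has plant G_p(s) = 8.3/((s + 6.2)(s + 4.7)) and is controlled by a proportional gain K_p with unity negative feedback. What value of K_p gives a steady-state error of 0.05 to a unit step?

K_p = 66.7

Steady-state error for a unit step on this type-0 loop is 1/(1 + K_p·G_p(0)).
G_p(0) = 0.2848. Require 1/(1 + K_p·0.2848) = 0.05, so 1 + 0.2848·K_p = 20.
K_p = (20 − 1)/0.2848 = 66.7.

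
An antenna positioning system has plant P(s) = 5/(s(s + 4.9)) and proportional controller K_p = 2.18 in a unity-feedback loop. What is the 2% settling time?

T_s ≈ 1.63 s

Closed-loop characteristic equation: s² + 4.9s + 10.9 = 0, so ω_n = 3.302 rad/s and ζ = 4.9/(2·3.302) = 0.7421.
2% settling time T_s ≈ 4/(ζω_n) = 4/2.45 = 1.63 s.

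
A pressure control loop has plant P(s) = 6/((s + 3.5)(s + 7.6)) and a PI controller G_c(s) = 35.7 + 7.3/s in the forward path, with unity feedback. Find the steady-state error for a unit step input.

0

The open loop G_c(s)P(s) has a pole at the origin (type 1), so the static position error constant is infinite and e_ss = 1/(1+∞) = 0.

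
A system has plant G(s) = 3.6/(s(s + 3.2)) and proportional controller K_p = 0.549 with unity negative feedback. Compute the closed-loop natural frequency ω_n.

ω_n = 1.41 rad/s

With unity feedback the closed-loop characteristic equation is s² + 3.2s + 0.549·3.6 = s² + 3.2s + 1.976 = 0.
Matching s² + 2ζω_n s + ω_n²: ω_n = √1.976 = 1.406 rad/s and 2ζω_n = 3.2, so ζ = 3.2/(2·1.406) = 1.14.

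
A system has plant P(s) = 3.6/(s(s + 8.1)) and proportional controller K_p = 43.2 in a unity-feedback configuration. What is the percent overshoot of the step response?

The closed-loop denominator s² + 8.1s + 155.5 gives ω_n = √155.5 = 12.47 and ζ = 8.1/(2ω_n) = 0.3248.
%OS = 100·exp(−πζ/√(1−ζ²)) = 100·exp(−π·0.3248/√0.8945) = 34%.

34%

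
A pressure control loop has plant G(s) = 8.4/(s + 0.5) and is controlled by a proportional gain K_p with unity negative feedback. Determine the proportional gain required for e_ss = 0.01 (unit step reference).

K_p = 5.89

Steady-state error for a unit step on this type-0 loop is 1/(1 + K_p·G(0)).
G(0) = 16.8. Require 1/(1 + K_p·16.8) = 0.01, so 1 + 16.8·K_p = 100.
K_p = (100 − 1)/16.8 = 5.89.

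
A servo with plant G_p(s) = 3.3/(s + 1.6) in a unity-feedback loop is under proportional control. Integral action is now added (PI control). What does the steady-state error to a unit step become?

Adding integral action puts a pole at s = 0 in the forward path, raising the system type to 1; a type-1 loop has zero steady-state error to a step.

0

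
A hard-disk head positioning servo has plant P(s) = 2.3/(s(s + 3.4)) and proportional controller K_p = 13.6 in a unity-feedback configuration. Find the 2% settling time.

The closed-loop denominator s² + 3.4s + 31.28 gives ω_n = √31.28 = 5.593 and ζ = 3.4/(2ω_n) = 0.304.
2% settling time T_s ≈ 4/(ζω_n) = 4/1.7 = 2.35 s.

T_s ≈ 2.35 s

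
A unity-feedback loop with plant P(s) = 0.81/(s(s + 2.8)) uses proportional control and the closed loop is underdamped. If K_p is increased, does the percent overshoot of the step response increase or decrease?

increase

ζ = 2.8/(2√(0.81K_p)) decreases as K_p grows; lower damping means more overshoot.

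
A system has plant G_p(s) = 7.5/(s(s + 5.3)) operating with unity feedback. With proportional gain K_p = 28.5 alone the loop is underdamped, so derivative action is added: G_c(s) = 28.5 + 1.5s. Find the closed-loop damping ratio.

Forward path: (28.5 + 1.5s)·7.5/(s(s+5.3)). The closed-loop characteristic equation is s² + (5.3 + 7.5·1.5)s + 7.5·28.5 = 0.
That is s² + 16.55s + 213.8 = 0, so ω_n = 14.62 rad/s and ζ = 16.55/(2·14.62) = 0.566.

ζ = 0.566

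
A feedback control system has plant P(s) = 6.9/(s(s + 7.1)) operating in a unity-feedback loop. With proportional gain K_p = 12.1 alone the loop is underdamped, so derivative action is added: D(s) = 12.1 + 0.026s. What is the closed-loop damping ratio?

ζ = 0.398

Forward path: (12.1 + 0.026s)·6.9/(s(s+7.1)). The closed-loop characteristic equation is s² + (7.1 + 6.9·0.026)s + 6.9·12.1 = 0.
That is s² + 7.279s + 83.49 = 0, so ω_n = 9.137 rad/s and ζ = 7.279/(2·9.137) = 0.3983.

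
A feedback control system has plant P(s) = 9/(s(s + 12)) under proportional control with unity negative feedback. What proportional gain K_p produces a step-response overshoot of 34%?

From %OS = 100·exp(−πζ/√(1−ζ²)) = 34%, ζ = −ln(0.34)/√(π²+ln²(0.34)) = 0.3248.
Characteristic equation s² + 12s + 9K_p = 0 gives ζ = 12/(2√(9K_p)).
Setting ζ = 0.3248: √(9K_p) = 12/(2·0.3248) = 18.47, so K_p = 341.3/9 = 37.9.

K_p = 37.9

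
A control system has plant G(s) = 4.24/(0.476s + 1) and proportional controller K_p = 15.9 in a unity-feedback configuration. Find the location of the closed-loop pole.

Closed loop: T(s) = K_p·G/(1+K_p·G) = 67.42/(0.476s + 1 + 67.42), with pole at s = −(1 + 67.42)/0.476 = −143.7.

s = -143.7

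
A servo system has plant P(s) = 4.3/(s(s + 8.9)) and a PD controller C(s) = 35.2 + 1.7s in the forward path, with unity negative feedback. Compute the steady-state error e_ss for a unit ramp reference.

The loop has one pole at the origin (type 1). Velocity error constant K_v = lim_{s→0} s·C(s)P(s) = 35.2·4.3/8.9 = 17.01.
Steady-state error to a unit ramp: e_ss = 1/K_v = 0.0588.

0.0588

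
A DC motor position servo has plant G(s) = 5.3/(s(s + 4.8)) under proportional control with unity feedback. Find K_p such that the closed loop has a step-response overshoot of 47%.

From %OS = 100·exp(−πζ/√(1−ζ²)) = 47%, ζ = −ln(0.47)/√(π²+ln²(0.47)) = 0.2337.
Characteristic equation s² + 4.8s + 5.3K_p = 0 gives ζ = 4.8/(2√(5.3K_p)).
Setting ζ = 0.2337: √(5.3K_p) = 4.8/(2·0.2337) = 10.27, so K_p = 105.5/5.3 = 19.9.

K_p = 19.9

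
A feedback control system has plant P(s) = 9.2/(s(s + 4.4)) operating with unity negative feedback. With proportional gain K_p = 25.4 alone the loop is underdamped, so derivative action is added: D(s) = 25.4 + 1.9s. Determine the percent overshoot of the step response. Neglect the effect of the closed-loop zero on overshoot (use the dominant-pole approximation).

Forward path: (25.4 + 1.9s)·9.2/(s(s+4.4)). The closed-loop characteristic equation is s² + (4.4 + 9.2·1.9)s + 9.2·25.4 = 0.
That is s² + 21.88s + 233.7 = 0, so ω_n = 15.29 rad/s and ζ = 21.88/(2·15.29) = 0.7157.
%OS = 100·exp(−πζ/√(1−ζ²)) = 4%.

4%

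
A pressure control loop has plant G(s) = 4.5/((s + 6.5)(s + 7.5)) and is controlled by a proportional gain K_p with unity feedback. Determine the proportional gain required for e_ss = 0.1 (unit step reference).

K_p = 97.5

Steady-state error for a unit step on this type-0 loop is 1/(1 + K_p·G(0)).
G(0) = 0.09231. Require 1/(1 + K_p·0.09231) = 0.1, so 1 + 0.09231·K_p = 10.
K_p = (10 − 1)/0.09231 = 97.5.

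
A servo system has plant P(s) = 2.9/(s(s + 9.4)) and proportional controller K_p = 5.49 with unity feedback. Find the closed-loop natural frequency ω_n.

ω_n = 3.99 rad/s

With unity feedback the closed-loop characteristic equation is s² + 9.4s + 5.49·2.9 = s² + 9.4s + 15.92 = 0.
Matching s² + 2ζω_n s + ω_n²: ω_n = √15.92 = 3.99 rad/s and 2ζω_n = 9.4, so ζ = 9.4/(2·3.99) = 1.18.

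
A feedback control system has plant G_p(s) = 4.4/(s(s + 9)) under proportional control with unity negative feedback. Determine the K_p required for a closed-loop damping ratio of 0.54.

K_p = 15.8

Closed-loop characteristic equation: s² + 9s + K_p·4.4 = 0.
So ω_n = √(4.4K_p) and 2ζω_n = 9, giving ζ = 9/(2√(4.4K_p)).
Setting ζ = 0.54: √(4.4K_p) = 9/(2·0.54) = 8.333, so K_p = 69.44/4.4 = 15.8.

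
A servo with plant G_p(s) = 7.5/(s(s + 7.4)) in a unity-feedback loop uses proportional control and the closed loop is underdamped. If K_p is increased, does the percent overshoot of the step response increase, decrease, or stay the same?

Characteristic equation s² + 7.4s + K_p·7.5 = 0: raising K_p raises ω_n while 2ζω_n = 7.4 is fixed, so ζ falls and overshoot grows.

increase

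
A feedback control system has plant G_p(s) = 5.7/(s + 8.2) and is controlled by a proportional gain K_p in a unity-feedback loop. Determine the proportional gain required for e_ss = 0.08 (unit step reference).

Steady-state error for a unit step on this type-0 loop is 1/(1 + K_p·G_p(0)).
G_p(0) = 0.6951. Require 1/(1 + K_p·0.6951) = 0.08, so 1 + 0.6951·K_p = 12.5.
K_p = (12.5 − 1)/0.6951 = 16.5.

K_p = 16.5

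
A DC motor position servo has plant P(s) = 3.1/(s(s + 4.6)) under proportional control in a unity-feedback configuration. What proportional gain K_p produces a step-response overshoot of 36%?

From %OS = 100·exp(−πζ/√(1−ζ²)) = 36%, ζ = −ln(0.36)/√(π²+ln²(0.36)) = 0.3093.
Characteristic equation s² + 4.6s + 3.1K_p = 0 gives ζ = 4.6/(2√(3.1K_p)).
Setting ζ = 0.3093: √(3.1K_p) = 4.6/(2·0.3093) = 7.437, so K_p = 55.31/3.1 = 17.8.

K_p = 17.8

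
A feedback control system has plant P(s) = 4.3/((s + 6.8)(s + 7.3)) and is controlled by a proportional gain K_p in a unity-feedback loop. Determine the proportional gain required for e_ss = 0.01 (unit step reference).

For a type-0 loop with proportional control, e_ss = 1/(1 + K_p·P(0)).
P(0) = 0.08662. Require 1/(1 + K_p·0.08662) = 0.01, so 1 + 0.08662·K_p = 100.
K_p = (100 − 1)/0.08662 = 1140.

K_p = 1140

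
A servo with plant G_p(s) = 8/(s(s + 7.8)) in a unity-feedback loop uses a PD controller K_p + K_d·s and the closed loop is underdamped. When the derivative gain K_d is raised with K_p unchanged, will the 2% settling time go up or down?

decrease

Characteristic equation s² + (7.8 + 8K_d)s + 8K_p = 0: raising K_d increases ζω_n = (7.8+8K_d)/2 while the loop stays underdamped, so T_s ≈ 4/(ζω_n) decreases.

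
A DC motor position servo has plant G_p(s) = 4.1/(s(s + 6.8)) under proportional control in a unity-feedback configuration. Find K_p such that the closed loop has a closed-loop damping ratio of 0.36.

K_p = 21.8

Closed-loop characteristic equation: s² + 6.8s + K_p·4.1 = 0.
So ω_n = √(4.1K_p) and 2ζω_n = 6.8, giving ζ = 6.8/(2√(4.1K_p)).
Setting ζ = 0.36: √(4.1K_p) = 6.8/(2·0.36) = 9.444, so K_p = 89.2/4.1 = 21.8.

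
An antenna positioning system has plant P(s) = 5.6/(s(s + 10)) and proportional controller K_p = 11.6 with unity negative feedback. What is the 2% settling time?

T_s ≈ 0.8 s

Closed-loop characteristic equation: s² + 10s + 64.96 = 0, so ω_n = 8.06 rad/s and ζ = 10/(2·8.06) = 0.6204.
2% settling time T_s ≈ 4/(ζω_n) = 4/5 = 0.8 s.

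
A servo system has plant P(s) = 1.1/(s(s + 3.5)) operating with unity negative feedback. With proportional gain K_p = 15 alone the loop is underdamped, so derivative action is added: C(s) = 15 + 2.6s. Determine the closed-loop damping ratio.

ζ = 0.783

Forward path: (15 + 2.6s)·1.1/(s(s+3.5)). The closed-loop characteristic equation is s² + (3.5 + 1.1·2.6)s + 1.1·15 = 0.
That is s² + 6.36s + 16.5 = 0, so ω_n = 4.062 rad/s and ζ = 6.36/(2·4.062) = 0.7829.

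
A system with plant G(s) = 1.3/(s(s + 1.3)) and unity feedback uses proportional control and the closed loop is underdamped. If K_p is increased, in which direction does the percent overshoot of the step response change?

Characteristic equation s² + 1.3s + K_p·1.3 = 0: raising K_p raises ω_n while 2ζω_n = 1.3 is fixed, so ζ falls and overshoot grows.

increase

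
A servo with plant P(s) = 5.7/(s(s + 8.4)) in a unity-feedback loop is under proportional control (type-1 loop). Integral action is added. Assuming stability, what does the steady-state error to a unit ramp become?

0

The integrator raises the loop to type 2, so K_v → ∞ and e_ss to a ramp is zero.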